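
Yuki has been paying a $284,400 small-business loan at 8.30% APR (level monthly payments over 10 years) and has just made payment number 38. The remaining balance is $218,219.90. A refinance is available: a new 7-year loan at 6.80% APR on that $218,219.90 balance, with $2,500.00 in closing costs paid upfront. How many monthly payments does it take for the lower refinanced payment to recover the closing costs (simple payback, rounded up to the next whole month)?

12 months

Current payment = 284,400 × 8.3%/12 / (1 − (1+0.0069167)^−120) = $3,495.80.
Refinanced payment = 218,219.90 × 0.0056667 / (1 − (1+0.0056667)^−84) = $3,272.23.
Monthly savings = $3,495.80 − $3,272.23 = $223.57.
Break-even = $2,500.00 / $223.57 = 11.18 → 12 months.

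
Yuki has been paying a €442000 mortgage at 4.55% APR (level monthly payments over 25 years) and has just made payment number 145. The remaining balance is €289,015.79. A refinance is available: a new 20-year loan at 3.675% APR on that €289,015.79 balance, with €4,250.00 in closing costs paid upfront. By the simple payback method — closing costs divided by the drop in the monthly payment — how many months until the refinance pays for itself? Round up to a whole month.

Current payment = 442,000 × 4.55%/12 / (1 − (1+0.0037917)^−300) = €2,469.34.
Refinanced payment = 289,015.79 × 0.0030625 / (1 − (1+0.0030625)^−240) = €1,702.28.
Monthly savings = €2,469.34 − €1,702.28 = €767.06.
Break-even = €4,250.00 / €767.06 = 5.54 → 6 months.

6 months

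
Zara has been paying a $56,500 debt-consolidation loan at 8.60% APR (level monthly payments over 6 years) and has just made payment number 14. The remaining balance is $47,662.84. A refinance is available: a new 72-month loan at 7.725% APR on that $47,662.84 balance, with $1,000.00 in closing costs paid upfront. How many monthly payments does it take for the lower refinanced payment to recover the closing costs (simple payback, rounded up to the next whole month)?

6 months

Current payment = 56,500 × 8.6%/12 / (1 − (1+0.0071667)^−72) = $1,007.26.
Refinanced payment = 47,662.84 × 0.0064375 / (1 − (1+0.0064375)^−72) = $829.30.
Monthly savings = $1,007.26 − $829.30 = $177.96.
Break-even = $1,000.00 / $177.96 = 5.62 → 6 months.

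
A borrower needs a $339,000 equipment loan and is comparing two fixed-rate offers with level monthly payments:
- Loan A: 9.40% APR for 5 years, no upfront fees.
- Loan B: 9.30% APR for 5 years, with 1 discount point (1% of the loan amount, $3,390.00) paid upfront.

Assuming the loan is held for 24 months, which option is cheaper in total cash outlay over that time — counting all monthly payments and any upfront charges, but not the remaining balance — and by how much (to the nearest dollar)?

Loan A by $2,993

Loan A: at 9.40% the monthly rate is 0.0078333, so the payment is 339,000 × 0.0078333 / (1 − 1.0078333^−60) = $7,103.08.
Loan B: monthly rate = 9.3%/12 = 0.0077500; payment = 339,000 × 0.0077500 / (1 − (1+0.0077500)^−60) = $7,086.54.
Over 24 months: Loan A costs 24 × $7,103.08 = $170,473.92; Loan B costs 24 × $7,086.54 + $3,390.00 = $173,466.96.
Loan A is cheaper by $173,466.96 − $170,473.92 = $2,993.04.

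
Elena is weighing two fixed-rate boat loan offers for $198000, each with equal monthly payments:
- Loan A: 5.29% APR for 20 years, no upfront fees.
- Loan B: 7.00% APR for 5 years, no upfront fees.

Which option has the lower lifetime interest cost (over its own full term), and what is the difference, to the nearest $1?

Loan B by $86,035

Loan A: at 5.29% the monthly rate is 0.0044083, so the payment is 198,000 × 0.0044083 / (1 − 1.0044083^−240) = $1,338.64.
Total interest on Loan A = 240 × $1,338.64 − $198,000 = $123,273.60.
Loan B: monthly rate = 7%/12 = 0.0058333; payment = 198,000 × 0.0058333 / (1 − (1+0.0058333)^−60) = $3,920.64.
Total interest on Loan B = 60 × $3,920.64 − $198,000 = $37,238.40.
Loan B is lower by $86,035.20.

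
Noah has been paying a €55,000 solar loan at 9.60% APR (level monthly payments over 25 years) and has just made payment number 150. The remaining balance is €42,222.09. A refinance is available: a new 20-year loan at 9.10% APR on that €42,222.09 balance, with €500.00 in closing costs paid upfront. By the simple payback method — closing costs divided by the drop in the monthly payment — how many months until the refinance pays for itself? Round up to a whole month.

5 months

Current payment = 55,000 × 9.6%/12 / (1 − (1+0.0080000)^−300) = €484.36.
Refinanced payment = 42,222.09 × 0.0075833 / (1 − (1+0.0075833)^−240) = €382.60.
Monthly savings = €484.36 − €382.60 = €101.76.
Break-even = €500.00 / €101.76 = 4.91 → 5 months.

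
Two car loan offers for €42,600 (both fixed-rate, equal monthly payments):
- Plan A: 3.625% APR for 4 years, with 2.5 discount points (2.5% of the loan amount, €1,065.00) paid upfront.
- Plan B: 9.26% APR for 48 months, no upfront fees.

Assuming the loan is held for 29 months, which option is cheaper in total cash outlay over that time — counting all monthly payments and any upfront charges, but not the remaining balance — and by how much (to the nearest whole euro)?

Plan A: monthly rate = 3.625%/12 = 0.0030208; payment = 42,600 × 0.0030208 / (1 − (1+0.0030208)^−48) = €954.74.
Plan B: monthly rate = 9.26%/12 = 0.0077167; payment = 42,600 × 0.0077167 / (1 − (1+0.0077167)^−48) = €1,065.37.
Over 29 months: Plan A costs 29 × €954.74 + €1,065.00 = €28,752.46; Plan B costs 29 × €1,065.37 = €30,895.73.
Plan A is cheaper by €30,895.73 − €28,752.46 = €2,143.27.

Plan A by €2,143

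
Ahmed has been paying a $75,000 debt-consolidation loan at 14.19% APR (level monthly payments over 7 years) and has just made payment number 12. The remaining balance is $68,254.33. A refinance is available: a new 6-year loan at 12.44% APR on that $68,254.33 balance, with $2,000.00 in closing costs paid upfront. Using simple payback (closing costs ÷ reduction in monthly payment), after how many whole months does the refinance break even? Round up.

Current payment = 75,000 × 14.19%/12 / (1 − (1+0.0118250)^−84) = $1,413.38.
Refinanced payment = 68,254.33 × 0.0103667 / (1 − (1+0.0103667)^−72) = $1,350.05.
Monthly savings = $1,413.38 − $1,350.05 = $63.33.
Break-even = $2,000.00 / $63.33 = 31.58 → 32 months.

32 months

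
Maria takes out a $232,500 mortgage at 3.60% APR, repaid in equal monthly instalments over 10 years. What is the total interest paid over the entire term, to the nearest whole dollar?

$44,700

Monthly rate = 3.6%/12 = 0.0030000; payment = 232,500 × 0.0030000 / (1 − (1+0.0030000)^−120) = $2,310.00.
Total paid = 120 × $2,310.00 = $277,200.00; interest = $277,200.00 − $232,500 = $44,700.00.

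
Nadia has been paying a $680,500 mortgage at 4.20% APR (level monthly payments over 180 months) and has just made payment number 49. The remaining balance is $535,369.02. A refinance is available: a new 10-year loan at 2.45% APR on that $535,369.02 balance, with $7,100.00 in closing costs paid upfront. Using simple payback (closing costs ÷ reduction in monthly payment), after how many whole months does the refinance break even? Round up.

106 months

Current payment = 680,500 × 4.2%/12 / (1 − (1+0.0035000)^−180) = $5,102.05.
Refinanced payment = 535,369.02 × 0.0020417 / (1 − (1+0.0020417)^−120) = $5,034.76.
Monthly savings = $5,102.05 − $5,034.76 = $67.29.
Break-even = $7,100.00 / $67.29 = 105.51 → 106 months.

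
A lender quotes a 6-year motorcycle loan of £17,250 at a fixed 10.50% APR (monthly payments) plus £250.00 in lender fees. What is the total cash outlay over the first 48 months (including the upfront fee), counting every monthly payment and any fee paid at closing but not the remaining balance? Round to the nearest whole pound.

£15,799

Monthly rate = 10.5%/12 = 0.0087500; payment = 17,250 × 0.0087500 / (1 − (1+0.0087500)^−72) = £323.94.
Total outlay = 48 × £323.94 + £250.00 = £15,799.12.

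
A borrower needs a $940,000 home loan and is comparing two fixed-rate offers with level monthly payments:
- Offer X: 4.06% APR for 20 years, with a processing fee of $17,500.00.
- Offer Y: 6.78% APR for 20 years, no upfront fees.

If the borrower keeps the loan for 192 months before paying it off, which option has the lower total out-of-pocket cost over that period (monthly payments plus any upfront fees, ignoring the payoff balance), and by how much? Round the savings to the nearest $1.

Offer X: monthly rate = 4.06%/12 = 0.0033833; payment = 940,000 × 0.0033833 / (1 − (1+0.0033833)^−240) = $5,725.98.
Offer Y: at 6.78% the monthly rate is 0.0056500, so the payment is 940,000 × 0.0056500 / (1 − 1.0056500^−240) = $7,164.20.
Over 192 months: Offer X costs 192 × $5,725.98 + $17,500.00 = $1,116,888.16; Offer Y costs 192 × $7,164.20 = $1,375,526.40.
Offer X is cheaper by $1,375,526.40 − $1,116,888.16 = $258,638.24.

Offer X by $258,638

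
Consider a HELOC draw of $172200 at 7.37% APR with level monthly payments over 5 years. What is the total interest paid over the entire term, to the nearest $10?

$34,190

At 7.37% the monthly rate is 0.0061417, so the payment is 172,200 × 0.0061417 / (1 − 1.0061417^−60) = $3,439.91.
Total paid = 60 × $3,439.91 = $206,394.60; interest = $206,394.60 − $172,200 = $34,194.60.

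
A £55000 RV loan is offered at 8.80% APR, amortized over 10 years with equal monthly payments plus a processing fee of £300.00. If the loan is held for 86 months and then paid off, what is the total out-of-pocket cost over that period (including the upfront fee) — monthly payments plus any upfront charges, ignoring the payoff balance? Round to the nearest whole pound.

£59,707

Monthly rate = 8.8%/12 = 0.0073333; payment = 55,000 × 0.0073333 / (1 − (1+0.0073333)^−120) = £690.78.
Total outlay = 86 × £690.78 + £300.00 = £59,707.08.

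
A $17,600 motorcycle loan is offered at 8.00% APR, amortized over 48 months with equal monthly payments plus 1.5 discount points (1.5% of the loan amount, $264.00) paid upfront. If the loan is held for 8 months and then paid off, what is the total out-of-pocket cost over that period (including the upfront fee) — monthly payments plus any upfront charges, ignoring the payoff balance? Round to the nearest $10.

$3,700

Monthly rate = 8%/12 = 0.0066667; payment = 17,600 × 0.0066667 / (1 − (1+0.0066667)^−48) = $429.67.
Total outlay = 8 × $429.67 + $264.00 = $3,701.36.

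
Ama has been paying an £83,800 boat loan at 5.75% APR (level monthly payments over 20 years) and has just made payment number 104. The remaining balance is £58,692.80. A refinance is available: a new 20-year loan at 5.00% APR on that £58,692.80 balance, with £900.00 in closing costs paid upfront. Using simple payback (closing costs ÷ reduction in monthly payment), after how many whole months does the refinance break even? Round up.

Current payment = 83,800 × 5.75%/12 / (1 − (1+0.0047917)^−240) = £588.35.
Refinanced payment = 58,692.80 × 0.0041667 / (1 − (1+0.0041667)^−240) = £387.35.
Monthly savings = £588.35 − £387.35 = £201.00.
Break-even = £900.00 / £201.00 = 4.48 → 5 months.

5 months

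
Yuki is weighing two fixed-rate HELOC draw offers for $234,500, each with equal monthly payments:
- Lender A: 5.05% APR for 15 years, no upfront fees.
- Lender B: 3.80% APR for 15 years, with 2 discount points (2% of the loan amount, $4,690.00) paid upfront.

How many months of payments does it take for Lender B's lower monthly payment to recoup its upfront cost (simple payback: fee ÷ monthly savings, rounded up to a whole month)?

Lender A: monthly rate = 5.05%/12 = 0.0042083; payment = 234,500 × 0.0042083 / (1 − (1+0.0042083)^−180) = $1,860.52.
Lender B: at 3.80% the monthly rate is 0.0031667, so the payment is 234,500 × 0.0031667 / (1 − 1.0031667^−180) = $1,711.16.
Monthly savings = $1,860.52 − $1,711.16 = $149.36.
Break-even = $4,690.00 / $149.36 = 31.40 → 32 months.

32 months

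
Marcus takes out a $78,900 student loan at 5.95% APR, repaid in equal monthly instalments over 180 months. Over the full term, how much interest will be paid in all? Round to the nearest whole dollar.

$40,561

Monthly rate = 5.95%/12 = 0.0049583; payment = 78,900 × 0.0049583 / (1 − (1+0.0049583)^−180) = $663.67.
Total paid = 180 × $663.67 = $119,460.60; interest = $119,460.60 − $78,900 = $40,560.60.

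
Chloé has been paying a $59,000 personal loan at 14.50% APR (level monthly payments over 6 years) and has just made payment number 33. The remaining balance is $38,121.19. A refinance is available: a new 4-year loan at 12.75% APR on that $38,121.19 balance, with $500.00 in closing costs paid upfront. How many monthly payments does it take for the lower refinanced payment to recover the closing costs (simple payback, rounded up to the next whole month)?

3 months

Current payment = 59,000 × 14.5%/12 / (1 − (1+0.0120833)^−72) = $1,231.59.
Refinanced payment = 38,121.19 × 0.0106250 / (1 − (1+0.0106250)^−48) = $1,017.97.
Monthly savings = $1,231.59 − $1,017.97 = $213.62.
Break-even = $500.00 / $213.62 = 2.34 → 3 months.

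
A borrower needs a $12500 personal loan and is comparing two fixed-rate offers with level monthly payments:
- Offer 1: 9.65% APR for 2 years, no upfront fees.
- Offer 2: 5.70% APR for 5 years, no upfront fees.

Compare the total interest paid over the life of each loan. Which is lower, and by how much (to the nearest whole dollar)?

Offer 1: monthly rate = 9.65%/12 = 0.0080417; payment = 12,500 × 0.0080417 / (1 − (1+0.0080417)^−24) = $574.79.
Total interest on Offer 1 = 24 × $574.79 − $12,500 = $1,294.96.
Offer 2: monthly rate = 5.7%/12 = 0.0047500; payment = 12,500 × 0.0047500 / (1 − (1+0.0047500)^−60) = $239.92.
Total interest on Offer 2 = 60 × $239.92 − $12,500 = $1,895.20.
Offer 1 is lower by $600.24.

Offer 1 by $600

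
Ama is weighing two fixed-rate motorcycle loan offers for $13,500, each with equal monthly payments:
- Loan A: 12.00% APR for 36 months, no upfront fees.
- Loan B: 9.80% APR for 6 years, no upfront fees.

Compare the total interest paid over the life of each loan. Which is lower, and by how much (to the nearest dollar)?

Loan A: monthly rate = 12%/12 = 0.0100000; payment = 13,500 × 0.0100000 / (1 − (1+0.0100000)^−36) = $448.39.
Total interest on Loan A = 36 × $448.39 − $13,500 = $2,642.04.
Loan B: monthly rate = 9.8%/12 = 0.0081667; payment = 13,500 × 0.0081667 / (1 − (1+0.0081667)^−72) = $248.74.
Total interest on Loan B = 72 × $248.74 − $13,500 = $4,409.28.
Loan A is lower by $1,767.24.

Loan A by $1,767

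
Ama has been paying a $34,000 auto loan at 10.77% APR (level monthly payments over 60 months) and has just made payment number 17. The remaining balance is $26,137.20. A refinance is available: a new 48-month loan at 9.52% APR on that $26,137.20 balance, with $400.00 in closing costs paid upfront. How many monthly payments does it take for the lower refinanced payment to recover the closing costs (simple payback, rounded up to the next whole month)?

Current payment = 34,000 × 10.77%/12 / (1 − (1+0.0089750)^−60) = $735.35.
Refinanced payment = 26,137.20 × 0.0079333 / (1 − (1+0.0079333)^−48) = $656.90.
Monthly savings = $735.35 − $656.90 = $78.45.
Break-even = $400.00 / $78.45 = 5.10 → 6 months.

6 months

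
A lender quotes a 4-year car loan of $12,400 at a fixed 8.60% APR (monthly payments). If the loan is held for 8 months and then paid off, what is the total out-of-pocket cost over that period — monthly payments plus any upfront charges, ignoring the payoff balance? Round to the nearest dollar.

$2,450

Monthly rate = 8.6%/12 = 0.0071667; payment = 12,400 × 0.0071667 / (1 − (1+0.0071667)^−48) = $306.22.
Total outlay = 8 × $306.22 = $2,449.76.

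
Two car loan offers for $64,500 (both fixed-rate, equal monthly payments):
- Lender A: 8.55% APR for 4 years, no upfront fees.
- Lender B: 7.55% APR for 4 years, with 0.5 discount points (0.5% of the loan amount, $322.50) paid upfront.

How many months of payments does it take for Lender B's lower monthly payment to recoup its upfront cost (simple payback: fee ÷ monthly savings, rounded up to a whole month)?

Lender A: monthly rate = 8.55%/12 = 0.0071250; payment = 64,500 × 0.0071250 / (1 − (1+0.0071250)^−48) = $1,591.34.
Lender B: at 7.55% the monthly rate is 0.0062917, so the payment is 64,500 × 0.0062917 / (1 − 1.0062917^−48) = $1,561.04.
Monthly savings = $1,591.34 − $1,561.04 = $30.30.
Break-even = $322.50 / $30.30 = 10.64 → 11 months.

11 months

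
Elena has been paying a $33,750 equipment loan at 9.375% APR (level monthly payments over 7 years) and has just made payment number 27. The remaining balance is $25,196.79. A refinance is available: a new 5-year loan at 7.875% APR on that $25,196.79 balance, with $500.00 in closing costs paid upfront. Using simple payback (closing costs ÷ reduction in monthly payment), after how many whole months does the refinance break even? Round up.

Current payment = 33,750 × 9.375%/12 / (1 − (1+0.0078125)^−84) = $549.45.
Refinanced payment = 25,196.79 × 0.0065625 / (1 − (1+0.0065625)^−60) = $509.39.
Monthly savings = $549.45 − $509.39 = $40.06.
Break-even = $500.00 / $40.06 = 12.48 → 13 months.

13 months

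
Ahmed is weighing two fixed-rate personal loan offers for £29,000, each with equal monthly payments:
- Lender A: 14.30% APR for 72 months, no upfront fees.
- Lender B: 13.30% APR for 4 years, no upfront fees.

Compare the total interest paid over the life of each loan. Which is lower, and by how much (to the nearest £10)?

Lender B by £5,810

Lender A: at 14.30% the monthly rate is 0.0119167, so the payment is 29,000 × 0.0119167 / (1 − 1.0119167^−72) = £602.23.
Total interest on Lender A = 72 × £602.23 − £29,000 = £14,360.56.
Lender B: at 13.30% the monthly rate is 0.0110833, so the payment is 29,000 × 0.0110833 / (1 − 1.0110833^−48) = £782.32.
Total interest on Lender B = 48 × £782.32 − £29,000 = £8,551.36.
Lender B is lower by £5,809.20.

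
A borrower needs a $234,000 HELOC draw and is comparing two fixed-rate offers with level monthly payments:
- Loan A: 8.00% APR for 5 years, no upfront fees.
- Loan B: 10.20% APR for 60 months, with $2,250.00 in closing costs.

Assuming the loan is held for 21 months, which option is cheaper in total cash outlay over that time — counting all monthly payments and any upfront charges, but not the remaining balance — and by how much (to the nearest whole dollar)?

Loan A by $7,504

Loan A: at 8.00% the monthly rate is 0.0066667, so the payment is 234,000 × 0.0066667 / (1 − 1.0066667^−60) = $4,744.68.
Loan B: monthly rate = 10.2%/12 = 0.0085000; payment = 234,000 × 0.0085000 / (1 − (1+0.0085000)^−60) = $4,994.87.
Over 21 months: Loan A costs 21 × $4,744.68 = $99,638.28; Loan B costs 21 × $4,994.87 + $2,250.00 = $107,142.27.
Loan A is cheaper by $107,142.27 − $99,638.28 = $7,503.99.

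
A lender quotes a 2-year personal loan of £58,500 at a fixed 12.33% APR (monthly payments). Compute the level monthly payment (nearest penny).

£2,762.82

At 12.33% the monthly rate is 0.0102750, so the payment is 58,500 × 0.0102750 / (1 − 1.0102750^−24) = £2,762.82.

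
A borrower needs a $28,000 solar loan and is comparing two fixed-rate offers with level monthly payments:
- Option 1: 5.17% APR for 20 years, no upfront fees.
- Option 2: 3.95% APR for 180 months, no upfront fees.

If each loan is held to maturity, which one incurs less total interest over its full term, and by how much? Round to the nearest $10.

Option 1: monthly rate = 5.17%/12 = 0.0043083; payment = 28,000 × 0.0043083 / (1 − (1+0.0043083)^−240) = $187.43.
Total interest on Option 1 = 240 × $187.43 − $28,000 = $16,983.20.
Option 2: monthly rate = 3.95%/12 = 0.0032917; payment = 28,000 × 0.0032917 / (1 − (1+0.0032917)^−180) = $206.41.
Total interest on Option 2 = 180 × $206.41 − $28,000 = $9,153.80.
Option 2 is lower by $7,829.40.

Option 2 by $7,830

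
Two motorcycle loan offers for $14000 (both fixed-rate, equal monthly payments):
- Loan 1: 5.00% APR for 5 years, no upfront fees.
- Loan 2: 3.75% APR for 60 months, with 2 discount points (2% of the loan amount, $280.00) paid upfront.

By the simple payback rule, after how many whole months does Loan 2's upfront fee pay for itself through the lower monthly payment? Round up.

Loan 1: at 5.00% the monthly rate is 0.0041667, so the payment is 14,000 × 0.0041667 / (1 − 1.0041667^−60) = $264.20.
Loan 2: at 3.75% the monthly rate is 0.0031250, so the payment is 14,000 × 0.0031250 / (1 − 1.0031250^−60) = $256.25.
Monthly savings = $264.20 − $256.25 = $7.95.
Break-even = $280.00 / $7.95 = 35.22 → 36 months.

36 months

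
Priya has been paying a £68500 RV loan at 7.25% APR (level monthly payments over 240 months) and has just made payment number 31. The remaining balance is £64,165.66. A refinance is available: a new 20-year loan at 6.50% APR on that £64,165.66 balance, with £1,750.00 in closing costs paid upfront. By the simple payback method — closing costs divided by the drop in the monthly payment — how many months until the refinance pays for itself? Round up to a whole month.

Current payment = 68,500 × 7.25%/12 / (1 − (1+0.0060417)^−240) = £541.41.
Refinanced payment = 64,165.66 × 0.0054167 / (1 − (1+0.0054167)^−240) = £478.40.
Monthly savings = £541.41 − £478.40 = £63.01.
Break-even = £1,750.00 / £63.01 = 27.77 → 28 months.

28 months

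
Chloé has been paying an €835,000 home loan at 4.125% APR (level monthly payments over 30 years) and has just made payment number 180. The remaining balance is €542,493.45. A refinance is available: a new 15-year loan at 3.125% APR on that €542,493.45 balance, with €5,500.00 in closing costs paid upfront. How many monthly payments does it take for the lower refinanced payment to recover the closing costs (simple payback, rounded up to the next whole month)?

Current payment = 835,000 × 4.125%/12 / (1 − (1+0.0034375)^−360) = €4,046.83.
Refinanced payment = 542,493.45 × 0.0026042 / (1 − (1+0.0026042)^−180) = €3,779.06.
Monthly savings = €4,046.83 − €3,779.06 = €267.77.
Break-even = €5,500.00 / €267.77 = 20.54 → 21 months.

21 months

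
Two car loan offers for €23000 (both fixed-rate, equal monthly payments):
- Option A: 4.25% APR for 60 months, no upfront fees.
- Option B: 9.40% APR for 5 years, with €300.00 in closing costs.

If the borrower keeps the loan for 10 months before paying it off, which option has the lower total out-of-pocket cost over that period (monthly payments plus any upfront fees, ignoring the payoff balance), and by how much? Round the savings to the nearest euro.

Option A by €857

Option A: monthly rate = 4.25%/12 = 0.0035417; payment = 23,000 × 0.0035417 / (1 − (1+0.0035417)^−60) = €426.18.
Option B: at 9.40% the monthly rate is 0.0078333, so the payment is 23,000 × 0.0078333 / (1 − 1.0078333^−60) = €481.92.
Over 10 months: Option A costs 10 × €426.18 = €4,261.80; Option B costs 10 × €481.92 + €300.00 = €5,119.20.
Option A is cheaper by €5,119.20 − €4,261.80 = €857.40.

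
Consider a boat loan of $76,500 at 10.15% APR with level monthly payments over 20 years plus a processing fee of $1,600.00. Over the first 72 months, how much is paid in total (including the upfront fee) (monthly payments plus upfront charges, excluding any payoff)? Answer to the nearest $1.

$55,302

At 10.15% the monthly rate is 0.0084583, so the payment is 76,500 × 0.0084583 / (1 − 1.0084583^−240) = $745.86.
Total outlay = 72 × $745.86 + $1,600.00 = $55,301.92.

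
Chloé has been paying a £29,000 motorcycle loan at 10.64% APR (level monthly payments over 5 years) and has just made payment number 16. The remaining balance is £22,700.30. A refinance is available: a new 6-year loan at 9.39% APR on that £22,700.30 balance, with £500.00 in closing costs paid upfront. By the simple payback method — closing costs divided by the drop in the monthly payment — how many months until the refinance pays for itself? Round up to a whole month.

Current payment = 29,000 × 10.64%/12 / (1 − (1+0.0088667)^−60) = £625.34.
Refinanced payment = 22,700.30 × 0.0078250 / (1 − (1+0.0078250)^−72) = £413.59.
Monthly savings = £625.34 − £413.59 = £211.75.
Break-even = £500.00 / £211.75 = 2.36 → 3 months.

3 months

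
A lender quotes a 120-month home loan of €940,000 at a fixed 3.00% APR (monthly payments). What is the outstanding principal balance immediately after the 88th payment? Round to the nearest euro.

With monthly rate i = 3%/12 = 0.0025000, the balance after k of n payments is P · [(1+i)^n − (1+i)^k] / [(1+i)^n − 1].
(1+0.0025000)^120 = 1.34935355 and (1+0.0025000)^88 = 1.24573468, so the balance is 940,000 × (1.34935355 − 1.24573468) / (1.34935355 − 1) = €278,805.64.

€278,806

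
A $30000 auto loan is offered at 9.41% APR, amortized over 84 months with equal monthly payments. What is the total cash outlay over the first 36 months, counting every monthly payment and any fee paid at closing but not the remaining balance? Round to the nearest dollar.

$17,602

At 9.41% the monthly rate is 0.0078417, so the payment is 30,000 × 0.0078417 / (1 − 1.0078417^−84) = $488.94.
Total outlay = 36 × $488.94 = $17,601.84.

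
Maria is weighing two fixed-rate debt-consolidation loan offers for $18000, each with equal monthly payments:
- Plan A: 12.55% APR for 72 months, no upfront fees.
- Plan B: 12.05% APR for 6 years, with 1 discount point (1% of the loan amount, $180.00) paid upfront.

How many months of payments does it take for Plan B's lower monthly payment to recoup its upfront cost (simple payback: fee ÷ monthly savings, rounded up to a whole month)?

Plan A: at 12.55% the monthly rate is 0.0104583, so the payment is 18,000 × 0.0104583 / (1 − 1.0104583^−72) = $357.07.
Plan B: monthly rate = 12.05%/12 = 0.0100417; payment = 18,000 × 0.0100417 / (1 − (1+0.0100417)^−72) = $352.37.
Monthly savings = $357.07 − $352.37 = $4.70.
Break-even = $180.00 / $4.70 = 38.30 → 39 months.

39 months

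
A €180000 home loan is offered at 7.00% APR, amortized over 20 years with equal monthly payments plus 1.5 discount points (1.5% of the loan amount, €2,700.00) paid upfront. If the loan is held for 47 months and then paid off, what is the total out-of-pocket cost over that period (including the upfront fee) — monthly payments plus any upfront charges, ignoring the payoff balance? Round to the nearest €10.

At 7.00% the monthly rate is 0.0058333, so the payment is 180,000 × 0.0058333 / (1 − 1.0058333^−240) = €1,395.54.
Total outlay = 47 × €1,395.54 + €2,700.00 = €68,290.38.

€68,290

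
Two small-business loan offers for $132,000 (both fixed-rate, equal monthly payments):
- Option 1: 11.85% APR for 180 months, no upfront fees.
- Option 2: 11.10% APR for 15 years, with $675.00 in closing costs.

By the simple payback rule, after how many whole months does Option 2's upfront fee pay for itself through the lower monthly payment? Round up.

11 months

Option 1: monthly rate = 11.85%/12 = 0.0098750; payment = 132,000 × 0.0098750 / (1 − (1+0.0098750)^−180) = $1,571.51.
Option 2: at 11.10% the monthly rate is 0.0092500, so the payment is 132,000 × 0.0092500 / (1 − 1.0092500^−180) = $1,508.61.
Monthly savings = $1,571.51 − $1,508.61 = $62.90.
Break-even = $675.00 / $62.90 = 10.73 → 11 months.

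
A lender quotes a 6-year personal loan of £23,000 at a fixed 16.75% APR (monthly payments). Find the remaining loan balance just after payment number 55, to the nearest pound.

With monthly rate i = 16.75%/12 = 0.0139583, the balance after k of n payments is P · [(1+i)^n − (1+i)^k] / [(1+i)^n − 1].
(1+0.0139583)^72 = 2.71298779 and (1+0.0139583)^55 = 2.14341363, so the balance is 23,000 × (2.71298779 − 2.14341363) / (2.71298779 − 1) = £7,647.58.

£7,648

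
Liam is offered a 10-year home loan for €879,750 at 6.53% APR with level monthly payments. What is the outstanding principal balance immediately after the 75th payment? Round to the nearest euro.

€398,295

With monthly rate i = 6.53%/12 = 0.0054417, the balance after k of n payments is P · [(1+i)^n − (1+i)^k] / [(1+i)^n − 1].
(1+0.0054417)^120 = 1.91789785 and (1+0.0054417)^75 = 1.50233201, so the balance is 879,750 × (1.91789785 − 1.50233201) / (1.91789785 − 1) = €398,294.92.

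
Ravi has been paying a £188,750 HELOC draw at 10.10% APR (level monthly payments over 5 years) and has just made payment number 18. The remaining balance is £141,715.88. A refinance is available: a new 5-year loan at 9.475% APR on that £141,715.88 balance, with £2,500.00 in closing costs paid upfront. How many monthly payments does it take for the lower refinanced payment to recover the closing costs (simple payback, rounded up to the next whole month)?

3 months

Current payment = 188,750 × 10.1%/12 / (1 − (1+0.0084167)^−60) = £4,019.67.
Refinanced payment = 141,715.88 × 0.0078958 / (1 − (1+0.0078958)^−60) = £2,974.57.
Monthly savings = £4,019.67 − £2,974.57 = £1,045.10.
Break-even = £2,500.00 / £1,045.10 = 2.39 → 3 months.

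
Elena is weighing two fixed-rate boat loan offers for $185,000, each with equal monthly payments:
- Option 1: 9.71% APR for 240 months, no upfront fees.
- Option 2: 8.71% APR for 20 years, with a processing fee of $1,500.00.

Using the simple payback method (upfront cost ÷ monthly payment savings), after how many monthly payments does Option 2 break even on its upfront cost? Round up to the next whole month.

Option 1: at 9.71% the monthly rate is 0.0080917, so the payment is 185,000 × 0.0080917 / (1 − 1.0080917^−240) = $1,749.89.
Option 2: at 8.71% the monthly rate is 0.0072583, so the payment is 185,000 × 0.0072583 / (1 − 1.0072583^−240) = $1,630.15.
Monthly savings = $1,749.89 − $1,630.15 = $119.74.
Break-even = $1,500.00 / $119.74 = 12.53 → 13 months.

13 months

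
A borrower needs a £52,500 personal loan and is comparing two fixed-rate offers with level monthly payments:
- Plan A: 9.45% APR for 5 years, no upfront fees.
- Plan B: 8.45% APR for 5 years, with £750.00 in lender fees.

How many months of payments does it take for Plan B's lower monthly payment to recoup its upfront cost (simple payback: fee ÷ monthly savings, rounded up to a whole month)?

Plan A: monthly rate = 9.45%/12 = 0.0078750; payment = 52,500 × 0.0078750 / (1 − (1+0.0078750)^−60) = £1,101.32.
Plan B: monthly rate = 8.45%/12 = 0.0070417; payment = 52,500 × 0.0070417 / (1 − (1+0.0070417)^−60) = £1,075.85.
Monthly savings = £1,101.32 − £1,075.85 = £25.47.
Break-even = £750.00 / £25.47 = 29.45 → 30 months.

30 months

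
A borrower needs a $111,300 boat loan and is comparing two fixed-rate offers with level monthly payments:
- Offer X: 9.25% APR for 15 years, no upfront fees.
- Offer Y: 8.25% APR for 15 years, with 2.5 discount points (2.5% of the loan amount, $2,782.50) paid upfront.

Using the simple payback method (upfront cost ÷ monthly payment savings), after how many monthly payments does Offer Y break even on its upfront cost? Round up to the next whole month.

43 months

Offer X: monthly rate = 9.25%/12 = 0.0077083; payment = 111,300 × 0.0077083 / (1 − (1+0.0077083)^−180) = $1,145.49.
Offer Y: monthly rate = 8.25%/12 = 0.0068750; payment = 111,300 × 0.0068750 / (1 − (1+0.0068750)^−180) = $1,079.77.
Monthly savings = $1,145.49 − $1,079.77 = $65.72.
Break-even = $2,782.50 / $65.72 = 42.34 → 43 months.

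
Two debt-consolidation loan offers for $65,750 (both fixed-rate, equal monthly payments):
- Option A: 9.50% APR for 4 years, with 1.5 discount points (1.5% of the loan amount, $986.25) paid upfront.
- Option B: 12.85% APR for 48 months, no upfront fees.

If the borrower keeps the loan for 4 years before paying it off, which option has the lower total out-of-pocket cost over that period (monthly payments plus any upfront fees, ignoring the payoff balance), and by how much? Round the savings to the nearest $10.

Option A: at 9.50% the monthly rate is 0.0079167, so the payment is 65,750 × 0.0079167 / (1 − 1.0079167^−48) = $1,651.85.
Option B: monthly rate = 12.85%/12 = 0.0107083; payment = 65,750 × 0.0107083 / (1 − (1+0.0107083)^−48) = $1,759.02.
Over 48 months: Option A costs 48 × $1,651.85 + $986.25 = $80,275.05; Option B costs 48 × $1,759.02 = $84,432.96.
Option A is cheaper by $84,432.96 − $80,275.05 = $4,157.91.

Option A by $4,160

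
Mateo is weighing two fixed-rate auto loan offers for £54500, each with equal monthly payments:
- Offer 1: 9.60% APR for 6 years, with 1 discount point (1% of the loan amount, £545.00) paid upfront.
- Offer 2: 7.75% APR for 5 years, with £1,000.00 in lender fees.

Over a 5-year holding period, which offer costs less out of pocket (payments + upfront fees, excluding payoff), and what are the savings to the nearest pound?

Offer 1 by £6,446

Offer 1: monthly rate = 9.6%/12 = 0.0080000; payment = 54,500 × 0.0080000 / (1 − (1+0.0080000)^−72) = £998.70.
Offer 2: monthly rate = 7.75%/12 = 0.0064583; payment = 54,500 × 0.0064583 / (1 − (1+0.0064583)^−60) = £1,098.55.
Over 60 months: Offer 1 costs 60 × £998.70 + £545.00 = £60,467.00; Offer 2 costs 60 × £1,098.55 + £1,000.00 = £66,913.00.
Offer 1 is cheaper by £66,913.00 − £60,467.00 = £6,446.00.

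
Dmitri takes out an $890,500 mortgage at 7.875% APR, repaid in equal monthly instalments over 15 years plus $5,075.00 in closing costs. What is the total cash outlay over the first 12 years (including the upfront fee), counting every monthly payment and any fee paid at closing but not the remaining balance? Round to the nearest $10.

$1,221,290

At 7.875% the monthly rate is 0.0065625, so the payment is 890,500 × 0.0065625 / (1 − 1.0065625^−180) = $8,445.95.
Total outlay = 144 × $8,445.95 + $5,075.00 = $1,221,291.80.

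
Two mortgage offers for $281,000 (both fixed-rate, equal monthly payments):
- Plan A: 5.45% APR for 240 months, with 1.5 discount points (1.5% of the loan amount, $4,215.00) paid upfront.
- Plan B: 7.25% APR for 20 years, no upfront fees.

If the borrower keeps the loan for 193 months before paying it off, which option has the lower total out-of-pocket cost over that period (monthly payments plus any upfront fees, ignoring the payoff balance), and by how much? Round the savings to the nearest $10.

Plan A: at 5.45% the monthly rate is 0.0045417, so the payment is 281,000 × 0.0045417 / (1 − 1.0045417^−240) = $1,925.04.
Plan B: at 7.25% the monthly rate is 0.0060417, so the payment is 281,000 × 0.0060417 / (1 − 1.0060417^−240) = $2,220.96.
Over 193 months: Plan A costs 193 × $1,925.04 + $4,215.00 = $375,747.72; Plan B costs 193 × $2,220.96 = $428,645.28.
Plan A is cheaper by $428,645.28 − $375,747.72 = $52,897.56.

Plan A by $52,900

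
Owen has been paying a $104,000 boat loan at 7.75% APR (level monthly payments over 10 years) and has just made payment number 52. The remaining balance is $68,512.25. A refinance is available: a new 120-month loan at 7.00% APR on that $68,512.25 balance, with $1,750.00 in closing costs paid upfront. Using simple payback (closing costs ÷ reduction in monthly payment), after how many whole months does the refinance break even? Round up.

4 months

Current payment = 104,000 × 7.75%/12 / (1 − (1+0.0064583)^−120) = $1,248.11.
Refinanced payment = 68,512.25 × 0.0058333 / (1 − (1+0.0058333)^−120) = $795.49.
Monthly savings = $1,248.11 − $795.49 = $452.62.
Break-even = $1,750.00 / $452.62 = 3.87 → 4 months.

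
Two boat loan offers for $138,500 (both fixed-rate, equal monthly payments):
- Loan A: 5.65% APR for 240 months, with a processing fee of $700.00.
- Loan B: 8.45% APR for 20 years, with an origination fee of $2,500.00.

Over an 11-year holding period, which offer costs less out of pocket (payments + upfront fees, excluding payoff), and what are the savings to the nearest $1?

Loan A: monthly rate = 5.65%/12 = 0.0047083; payment = 138,500 × 0.0047083 / (1 − (1+0.0047083)^−240) = $964.50.
Loan B: at 8.45% the monthly rate is 0.0070417, so the payment is 138,500 × 0.0070417 / (1 − 1.0070417^−240) = $1,197.56.
Over 132 months: Loan A costs 132 × $964.50 + $700.00 = $128,014.00; Loan B costs 132 × $1,197.56 + $2,500.00 = $160,577.92.
Loan A is cheaper by $160,577.92 − $128,014.00 = $32,563.92.

Loan A by $32,564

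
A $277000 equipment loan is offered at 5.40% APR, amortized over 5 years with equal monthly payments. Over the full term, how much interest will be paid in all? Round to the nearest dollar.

At 5.40% the monthly rate is 0.0045000, so the payment is 277,000 × 0.0045000 / (1 − 1.0045000^−60) = $5,278.25.
Total paid = 60 × $5,278.25 = $316,695.00; interest = $316,695.00 − $277,000 = $39,695.00.

$39,695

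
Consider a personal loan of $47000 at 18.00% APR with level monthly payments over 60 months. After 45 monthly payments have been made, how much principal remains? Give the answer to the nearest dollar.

With monthly rate i = 18%/12 = 0.0150000, the balance after k of n payments is P · [(1+i)^n − (1+i)^k] / [(1+i)^n − 1].
(1+0.0150000)^60 = 2.44321978 and (1+0.0150000)^45 = 1.95421301, so the balance is 47,000 × (2.44321978 − 1.95421301) / (2.44321978 − 1) = $15,925.03.

$15,925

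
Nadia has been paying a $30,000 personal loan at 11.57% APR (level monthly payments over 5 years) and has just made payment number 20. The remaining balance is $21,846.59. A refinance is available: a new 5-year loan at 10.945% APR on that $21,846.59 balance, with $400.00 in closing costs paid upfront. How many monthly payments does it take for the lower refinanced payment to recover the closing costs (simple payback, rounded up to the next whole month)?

Current payment = 30,000 × 11.57%/12 / (1 − (1+0.0096417)^−60) = $660.83.
Refinanced payment = 21,846.59 × 0.0091208 / (1 − (1+0.0091208)^−60) = $474.40.
Monthly savings = $660.83 − $474.40 = $186.43.
Break-even = $400.00 / $186.43 = 2.15 → 3 months.

3 months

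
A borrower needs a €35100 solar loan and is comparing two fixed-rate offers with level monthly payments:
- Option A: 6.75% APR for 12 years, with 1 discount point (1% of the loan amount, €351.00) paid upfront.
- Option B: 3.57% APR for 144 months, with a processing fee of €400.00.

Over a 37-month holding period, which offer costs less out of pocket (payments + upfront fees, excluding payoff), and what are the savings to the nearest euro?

Option B by €2,033

Option A: monthly rate = 6.75%/12 = 0.0056250; payment = 35,100 × 0.0056250 / (1 − (1+0.0056250)^−144) = €356.30.
Option B: monthly rate = 3.57%/12 = 0.0029750; payment = 35,100 × 0.0029750 / (1 − (1+0.0029750)^−144) = €300.03.
Over 37 months: Option A costs 37 × €356.30 + €351.00 = €13,534.10; Option B costs 37 × €300.03 + €400.00 = €11,501.11.
Option B is cheaper by €13,534.10 − €11,501.11 = €2,032.99.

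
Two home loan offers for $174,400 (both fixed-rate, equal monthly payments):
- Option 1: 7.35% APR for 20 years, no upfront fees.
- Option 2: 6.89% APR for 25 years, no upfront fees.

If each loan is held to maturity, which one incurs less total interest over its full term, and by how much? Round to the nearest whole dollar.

Option 1 by $32,763

Option 1: monthly rate = 7.35%/12 = 0.0061250; payment = 174,400 × 0.0061250 / (1 − (1+0.0061250)^−240) = $1,389.00.
Total interest on Option 1 = 240 × $1,389.00 − $174,400 = $158,960.00.
Option 2: at 6.89% the monthly rate is 0.0057417, so the payment is 174,400 × 0.0057417 / (1 − 1.0057417^−300) = $1,220.41.
Total interest on Option 2 = 300 × $1,220.41 − $174,400 = $191,723.00.
Option 1 is lower by $32,763.00.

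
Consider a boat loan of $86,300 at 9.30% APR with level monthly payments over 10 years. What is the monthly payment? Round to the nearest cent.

Monthly rate = 9.3%/12 = 0.0077500; payment = 86,300 × 0.0077500 / (1 − (1+0.0077500)^−120) = $1,107.27.

$1,107.27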